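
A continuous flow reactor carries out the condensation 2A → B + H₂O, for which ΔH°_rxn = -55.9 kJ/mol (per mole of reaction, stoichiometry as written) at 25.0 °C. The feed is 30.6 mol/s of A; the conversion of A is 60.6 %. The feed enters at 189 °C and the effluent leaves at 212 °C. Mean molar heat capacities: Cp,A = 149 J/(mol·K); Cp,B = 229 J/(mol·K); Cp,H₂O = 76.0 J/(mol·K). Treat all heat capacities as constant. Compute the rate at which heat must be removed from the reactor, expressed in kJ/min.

Extent of reaction ξ = 0.606 × 30.6 / 2 = 9.2718 mol/s
Reaction term: ξ·ΔH°_rxn = 9.2718 × -55.9 = -518.29 kJ/s
Sensible, feed 189→25 °C: -747.74 kJ/s
Outlet flows (mol/s): A 12.056, B 9.2718, H₂O 9.2718
Sensible, products 25→212 °C: 864.74 kJ/s
Q = ΔH = -401.29 kJ/s = -401.29 kW
Heat removed = 24077 kJ/min

Q_out = 24100 kJ/min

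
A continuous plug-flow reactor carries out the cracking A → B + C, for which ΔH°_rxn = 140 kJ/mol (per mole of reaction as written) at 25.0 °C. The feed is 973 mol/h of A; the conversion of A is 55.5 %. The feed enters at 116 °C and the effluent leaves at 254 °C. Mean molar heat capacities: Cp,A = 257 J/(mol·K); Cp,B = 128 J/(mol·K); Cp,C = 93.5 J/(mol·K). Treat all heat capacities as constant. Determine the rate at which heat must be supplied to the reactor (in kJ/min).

Q_in = 1760 kJ/min

Extent of reaction ξ = 0.555 × 973 = 540.02 mol/h
Reaction term: ξ·ΔH°_rxn = 540.02 × 140 = 75602 kJ/h
Sensible, feed 116→25 °C: -22756 kJ/h
Outlet flows (mol/h): A 432.98, B 540.02, C 540.02
Sensible, products 25→254 °C: 52874 kJ/h
Q = ΔH = 105720 kJ/h = 29.367 kW
Heat supplied = 1762 kJ/min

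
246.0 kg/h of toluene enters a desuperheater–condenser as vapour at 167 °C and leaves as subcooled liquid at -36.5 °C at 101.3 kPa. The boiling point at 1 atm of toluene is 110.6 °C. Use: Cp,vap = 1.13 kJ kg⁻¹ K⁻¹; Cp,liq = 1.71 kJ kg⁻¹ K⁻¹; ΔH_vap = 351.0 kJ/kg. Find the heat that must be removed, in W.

Q_c = 45500 W

vapour 167→110.6 °C: -63.732 kJ/kg
condensation at 110.6 °C: -351 kJ/kg
liquid 110.6→-36.5 °C: -251.54 kJ/kg
Δh = -63.732 + -351 + -251.54 = -666.27 kJ/kg
Q = ṁ·Δh = 246.0 kg/h × -666.27 kJ/kg = -163900 kJ/h
|Q| = 45.529 kW = 45529 W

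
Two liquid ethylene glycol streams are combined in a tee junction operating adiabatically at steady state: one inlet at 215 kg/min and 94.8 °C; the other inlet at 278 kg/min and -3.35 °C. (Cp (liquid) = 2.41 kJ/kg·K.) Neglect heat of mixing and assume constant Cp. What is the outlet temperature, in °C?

Adiabatic, steady state ⇒ Σ ṁᵢCp,ᵢ(T_out − Tᵢ) = 0
Σ ṁᵢCp,ᵢTᵢ = 215×2.41×94.8 + 278×2.41×-3.35 = 46876
Σ ṁᵢCp,ᵢ = 215×2.41 + 278×2.41 = 1188.1
T_out = 46876 / 1188.1 = 39.454 °C

T_out = 39.5 °C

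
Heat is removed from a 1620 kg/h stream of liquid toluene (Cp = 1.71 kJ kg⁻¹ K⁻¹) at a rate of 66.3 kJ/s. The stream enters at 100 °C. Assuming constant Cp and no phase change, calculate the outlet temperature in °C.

Q = 66.3 kJ/s = 238680 kJ/h
ΔT = Q/(ṁ·Cp) = 238680/(1620×1.71) = 86.16 K
T_out = 100 − 86.16 = 13.84 °C

T_out = 13.8 °C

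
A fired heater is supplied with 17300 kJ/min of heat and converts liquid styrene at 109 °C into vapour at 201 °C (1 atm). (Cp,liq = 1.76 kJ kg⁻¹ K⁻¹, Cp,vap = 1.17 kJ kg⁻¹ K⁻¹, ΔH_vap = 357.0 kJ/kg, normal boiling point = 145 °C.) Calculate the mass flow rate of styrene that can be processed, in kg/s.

ṁ = 0.593 kg/s

Δh = 1.76×(145−109) + 357.0 + 1.17×(201−145) = 485.88 kJ/kg
Q = 17300 kJ/min = 288.33 kJ/s = 288.33 kJ/s
ṁ = Q/Δh = 288.33 / 485.88 = 0.59342 kg/s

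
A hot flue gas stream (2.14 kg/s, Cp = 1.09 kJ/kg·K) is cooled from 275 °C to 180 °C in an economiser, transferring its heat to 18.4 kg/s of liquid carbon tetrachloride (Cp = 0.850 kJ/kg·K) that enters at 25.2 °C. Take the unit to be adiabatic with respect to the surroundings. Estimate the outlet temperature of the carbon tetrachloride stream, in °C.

Heat released by hot stream: Q = 2.14 × 1.09 × (275 − 180) = 221.6 kJ/s
Energy balance on cold side (adiabatic exchanger): Q = ṁ_c·Cp_c·(T_c,out − T_c,in)
T_c,out = 25.2 + 221.6/(18.4 × 0.850) = 39.369 °C

T_c,out = 39.4 °C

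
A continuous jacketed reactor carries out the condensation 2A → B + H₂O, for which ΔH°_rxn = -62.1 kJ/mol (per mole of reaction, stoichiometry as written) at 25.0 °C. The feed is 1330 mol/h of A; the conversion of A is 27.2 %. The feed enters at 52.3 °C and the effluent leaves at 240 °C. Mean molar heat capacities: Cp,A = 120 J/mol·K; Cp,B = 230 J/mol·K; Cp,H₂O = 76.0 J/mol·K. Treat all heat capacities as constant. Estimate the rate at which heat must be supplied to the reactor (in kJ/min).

Q_in = 355 kJ/min

Extent of reaction ξ = 0.272 × 1330 / 2 = 180.88 mol/h
Reaction term: ξ·ΔH°_rxn = 180.88 × -62.1 = -11233 kJ/h
Sensible, feed 52.3→25 °C: -4357.1 kJ/h
Outlet flows (mol/h): A 968.24, B 180.88, H₂O 180.88
Sensible, products 25→240 °C: 36881 kJ/h
Q = ΔH = 21291 kJ/h = 5.9142 kW
Heat supplied = 354.85 kJ/min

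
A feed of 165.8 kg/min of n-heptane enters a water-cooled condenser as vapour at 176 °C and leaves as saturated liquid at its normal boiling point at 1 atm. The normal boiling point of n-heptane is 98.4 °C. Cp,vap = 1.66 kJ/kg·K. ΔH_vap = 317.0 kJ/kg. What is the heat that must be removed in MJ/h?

vapour 176→98.4 °C: -128.82 kJ/kg
condensation at 98.4 °C: -317 kJ/kg
Δh = -128.82 + -317 = -445.82 kJ/kg
Q = ṁ·Δh = 165.8 kg/min × -445.82 kJ/kg = -73916 kJ/min
|Q| = 1231.9 kW = 4435 MJ/h

Q_c = 4430 MJ/h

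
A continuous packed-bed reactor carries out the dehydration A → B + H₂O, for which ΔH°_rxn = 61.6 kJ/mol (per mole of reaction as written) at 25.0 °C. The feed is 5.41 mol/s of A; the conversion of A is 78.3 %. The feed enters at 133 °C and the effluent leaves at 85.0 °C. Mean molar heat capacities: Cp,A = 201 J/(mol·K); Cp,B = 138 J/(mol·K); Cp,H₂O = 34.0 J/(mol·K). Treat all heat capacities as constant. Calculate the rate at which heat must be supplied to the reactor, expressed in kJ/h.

Extent of reaction ξ = 0.783 × 5.41 = 4.236 mol/s
Reaction term: ξ·ΔH°_rxn = 4.236 × 61.6 = 260.94 kJ/s
Sensible, feed 133→25 °C: -117.44 kJ/s
Outlet flows (mol/s): A 1.174, B 4.236, H₂O 4.236
Sensible, products 25→85.0 °C: 57.874 kJ/s
Q = ΔH = 201.37 kJ/s = 201.37 kW
Heat supplied = 724940 kJ/h

Q_in = 725000 kJ/h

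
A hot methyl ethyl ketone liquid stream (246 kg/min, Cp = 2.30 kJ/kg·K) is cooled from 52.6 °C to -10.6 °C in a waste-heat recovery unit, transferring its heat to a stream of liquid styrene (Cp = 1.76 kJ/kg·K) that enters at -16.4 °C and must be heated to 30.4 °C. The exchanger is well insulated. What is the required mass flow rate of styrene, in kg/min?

Heat released by hot stream: Q = 246 × 2.30 × (52.6 − -10.6) = 35759 kJ/min
Energy balance on cold side (adiabatic exchanger): Q = ṁ_c·Cp_c·(T_c,out − T_c,in)
ṁ_c = 35759 / [1.76 × (30.4 − -16.4)] = 434.13 kg/min

ṁ_c = 434 kg/min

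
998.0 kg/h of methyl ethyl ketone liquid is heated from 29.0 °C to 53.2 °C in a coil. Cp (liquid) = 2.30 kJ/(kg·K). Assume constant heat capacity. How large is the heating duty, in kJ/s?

Q = ṁ·Cp·ΔT = 998.0 × 2.30 × (53.2 − 29.0) = 55549 kJ/h
Converting: 55549 / 3600 s = 15.43 kW

Q = 15.4 kJ/s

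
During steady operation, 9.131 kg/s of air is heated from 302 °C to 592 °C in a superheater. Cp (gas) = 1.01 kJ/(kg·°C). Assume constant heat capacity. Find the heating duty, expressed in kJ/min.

Q = ṁ·Cp·ΔT = 9.131 × 1.01 × (592 − 302) = 2674.5 kJ/s
Heating duty = 160470 kJ/min

Q = 160000 kJ/min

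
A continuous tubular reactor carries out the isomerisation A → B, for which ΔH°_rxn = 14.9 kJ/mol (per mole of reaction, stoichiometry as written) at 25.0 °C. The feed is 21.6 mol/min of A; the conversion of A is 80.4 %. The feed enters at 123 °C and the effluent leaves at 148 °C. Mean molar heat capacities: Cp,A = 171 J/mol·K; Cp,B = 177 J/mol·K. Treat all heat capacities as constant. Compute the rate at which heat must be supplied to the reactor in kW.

Q_in = 6.07 kW

Extent of reaction ξ = 0.804 × 21.6 = 17.366 mol/min
Reaction term: ξ·ΔH°_rxn = 17.366 × 14.9 = 258.76 kJ/min
Sensible, feed 123→25 °C: -361.97 kJ/min
Outlet flows (mol/min): A 4.2336, B 17.366
Sensible, products 25→148 °C: 467.13 kJ/min
Q = ΔH = 363.92 kJ/min = 6.0653 kW
Heat supplied = 6.0653 kW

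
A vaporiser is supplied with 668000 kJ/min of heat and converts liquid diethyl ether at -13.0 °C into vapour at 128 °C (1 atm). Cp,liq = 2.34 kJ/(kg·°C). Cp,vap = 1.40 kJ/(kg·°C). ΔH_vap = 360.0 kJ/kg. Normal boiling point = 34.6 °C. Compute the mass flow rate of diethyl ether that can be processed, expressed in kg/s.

ṁ = 18.5 kg/s

Δh = 2.34×(34.6−-13.0) + 360.0 + 1.40×(128−34.6) = 602.14 kJ/kg
Q = 668000 kJ/min = 11133 kJ/s = 11133 kJ/s
ṁ = Q/Δh = 11133 / 602.14 = 18.489 kg/s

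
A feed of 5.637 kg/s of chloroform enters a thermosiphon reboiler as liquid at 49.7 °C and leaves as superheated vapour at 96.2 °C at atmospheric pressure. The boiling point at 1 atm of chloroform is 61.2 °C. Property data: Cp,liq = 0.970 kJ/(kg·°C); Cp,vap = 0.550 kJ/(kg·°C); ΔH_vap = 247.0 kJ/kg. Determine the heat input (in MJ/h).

Q = 5630 MJ/h

liquid 49.7→61.2 °C: 11.155 kJ/kg
vaporisation at 61.2 °C: 247 kJ/kg
vapour 61.2→96.2 °C: 19.25 kJ/kg
Δh = 11.155 + 247 + 19.25 = 277.4 kJ/kg
Q = ṁ·Δh = 5.637 kg/s × 277.4 kJ/kg = 1563.7 kJ/s
|Q| = 1563.7 kW = 5629.4 MJ/h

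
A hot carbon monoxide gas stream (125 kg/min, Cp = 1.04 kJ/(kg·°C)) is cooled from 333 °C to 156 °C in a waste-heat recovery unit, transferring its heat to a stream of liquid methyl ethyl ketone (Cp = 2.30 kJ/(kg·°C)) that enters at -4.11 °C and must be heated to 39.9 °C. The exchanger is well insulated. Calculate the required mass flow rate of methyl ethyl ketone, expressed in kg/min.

Heat released by hot stream: Q = 125 × 1.04 × (333 − 156) = 23010 kJ/min
Energy balance on cold side (adiabatic exchanger): Q = ṁ_c·Cp_c·(T_c,out − T_c,in)
ṁ_c = 23010 / [2.30 × (39.9 − -4.11)] = 227.32 kg/min

ṁ_c = 227 kg/min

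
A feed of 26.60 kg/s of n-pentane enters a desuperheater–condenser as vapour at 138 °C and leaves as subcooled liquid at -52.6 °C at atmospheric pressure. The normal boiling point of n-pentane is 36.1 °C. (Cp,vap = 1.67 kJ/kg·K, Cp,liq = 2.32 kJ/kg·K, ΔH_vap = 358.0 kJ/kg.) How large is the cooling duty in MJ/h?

vapour 138→36.1 °C: -170.17 kJ/kg
condensation at 36.1 °C: -358 kJ/kg
liquid 36.1→-52.6 °C: -205.78 kJ/kg
Δh = -170.17 + -358 + -205.78 = -733.96 kJ/kg
Q = ṁ·Δh = 26.60 kg/s × -733.96 kJ/kg = -19523 kJ/s
|Q| = 19523 kW = 70284 MJ/h

Q_c = 70300 MJ/h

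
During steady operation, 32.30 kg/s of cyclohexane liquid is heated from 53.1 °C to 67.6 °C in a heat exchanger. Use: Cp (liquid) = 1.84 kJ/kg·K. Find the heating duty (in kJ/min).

Q = 51700 kJ/min

Q = ṁ·Cp·ΔT = 32.30 × 1.84 × (67.6 − 53.1) = 861.76 kJ/s
Heating duty = 51706 kJ/min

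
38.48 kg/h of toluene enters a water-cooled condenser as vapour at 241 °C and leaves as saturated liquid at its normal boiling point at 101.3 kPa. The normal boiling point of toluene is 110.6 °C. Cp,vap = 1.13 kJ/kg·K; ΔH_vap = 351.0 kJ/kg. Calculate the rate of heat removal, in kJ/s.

vapour 241→110.6 °C: -147.35 kJ/kg
condensation at 110.6 °C: -351 kJ/kg
Δh = -147.35 + -351 = -498.35 kJ/kg
Q = ṁ·Δh = 38.48 kg/h × -498.35 kJ/kg = -19177 kJ/h
|Q| = 5.3268 kW

Q_c = 5.33 kJ/s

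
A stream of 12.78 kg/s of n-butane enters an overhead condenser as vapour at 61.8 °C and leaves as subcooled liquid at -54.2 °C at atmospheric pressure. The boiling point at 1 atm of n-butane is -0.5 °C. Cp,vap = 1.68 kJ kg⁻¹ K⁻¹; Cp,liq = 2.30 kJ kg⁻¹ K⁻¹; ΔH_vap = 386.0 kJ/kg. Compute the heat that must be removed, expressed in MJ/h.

vapour 61.8→-0.5 °C: -104.66 kJ/kg
condensation at -0.5 °C: -386 kJ/kg
liquid -0.5→-54.2 °C: -123.51 kJ/kg
Δh = -104.66 + -386 + -123.51 = -614.17 kJ/kg
Q = ṁ·Δh = 12.78 kg/s × -614.17 kJ/kg = -7849.1 kJ/s
|Q| = 7849.1 kW = 28257 MJ/h

Q_c = 28300 MJ/h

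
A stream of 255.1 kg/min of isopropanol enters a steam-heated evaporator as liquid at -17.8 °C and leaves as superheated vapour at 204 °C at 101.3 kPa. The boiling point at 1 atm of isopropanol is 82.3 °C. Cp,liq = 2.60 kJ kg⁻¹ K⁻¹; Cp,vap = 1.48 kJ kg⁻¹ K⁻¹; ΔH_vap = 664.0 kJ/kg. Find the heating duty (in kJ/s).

Q = 4700 kJ/s

liquid -17.8→82.3 °C: 260.26 kJ/kg
vaporisation at 82.3 °C: 664 kJ/kg
vapour 82.3→204 °C: 180.12 kJ/kg
Δh = 260.26 + 664 + 180.12 = 1104.4 kJ/kg
Q = ṁ·Δh = 255.1 kg/min × 1104.4 kJ/kg = 281730 kJ/min
|Q| = 4695.4 kW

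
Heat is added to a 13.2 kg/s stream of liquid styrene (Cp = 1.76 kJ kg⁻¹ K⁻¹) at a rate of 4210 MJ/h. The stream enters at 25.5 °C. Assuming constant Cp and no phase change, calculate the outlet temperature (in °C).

Q = 4210 MJ/h = 1169.4 kJ/s
ΔT = Q/(ṁ·Cp) = 1169.4/(13.2×1.76) = 50.338 K
T_out = 25.5 + 50.338 = 75.838 °C

T_out = 75.8 °C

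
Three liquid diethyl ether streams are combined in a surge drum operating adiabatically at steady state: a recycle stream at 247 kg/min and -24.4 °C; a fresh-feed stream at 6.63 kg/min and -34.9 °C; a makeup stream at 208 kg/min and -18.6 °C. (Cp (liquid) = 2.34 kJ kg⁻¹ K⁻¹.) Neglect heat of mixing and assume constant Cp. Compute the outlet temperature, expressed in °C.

No heat crosses the boundary, so H_out = H_in.
Σ ṁᵢCp,ᵢTᵢ = 247×2.34×-24.4 + 6.63×2.34×-34.9 + 208×2.34×-18.6 = -23697
Σ ṁᵢCp,ᵢ = 247×2.34 + 6.63×2.34 + 208×2.34 = 1080.2
T_out = -23697 / 1080.2 = -21.937 °C

T_out = -21.9 °C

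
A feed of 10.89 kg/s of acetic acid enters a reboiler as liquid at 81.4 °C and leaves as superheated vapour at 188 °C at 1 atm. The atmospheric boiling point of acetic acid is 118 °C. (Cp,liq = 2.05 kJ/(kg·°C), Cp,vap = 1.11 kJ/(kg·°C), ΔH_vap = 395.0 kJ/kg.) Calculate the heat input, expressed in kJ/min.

liquid 81.4→118 °C: 75.03 kJ/kg
vaporisation at 118 °C: 395 kJ/kg
vapour 118→188 °C: 77.7 kJ/kg
Δh = 75.03 + 395 + 77.7 = 547.73 kJ/kg
Q = ṁ·Δh = 10.89 kg/s × 547.73 kJ/kg = 5964.8 kJ/s
|Q| = 5964.8 kW = 357890 kJ/min

Q = 358000 kJ/min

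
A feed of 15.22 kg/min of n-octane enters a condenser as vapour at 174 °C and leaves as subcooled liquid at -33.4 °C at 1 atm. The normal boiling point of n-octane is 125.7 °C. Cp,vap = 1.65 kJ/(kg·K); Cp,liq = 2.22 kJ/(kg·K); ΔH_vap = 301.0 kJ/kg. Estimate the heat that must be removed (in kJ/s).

Q_c = 186 kJ/s

vapour 174→125.7 °C: -79.695 kJ/kg
condensation at 125.7 °C: -301 kJ/kg
liquid 125.7→-33.4 °C: -353.2 kJ/kg
Δh = -79.695 + -301 + -353.2 = -733.9 kJ/kg
Q = ṁ·Δh = 15.22 kg/min × -733.9 kJ/kg = -11170 kJ/min
|Q| = 186.17 kW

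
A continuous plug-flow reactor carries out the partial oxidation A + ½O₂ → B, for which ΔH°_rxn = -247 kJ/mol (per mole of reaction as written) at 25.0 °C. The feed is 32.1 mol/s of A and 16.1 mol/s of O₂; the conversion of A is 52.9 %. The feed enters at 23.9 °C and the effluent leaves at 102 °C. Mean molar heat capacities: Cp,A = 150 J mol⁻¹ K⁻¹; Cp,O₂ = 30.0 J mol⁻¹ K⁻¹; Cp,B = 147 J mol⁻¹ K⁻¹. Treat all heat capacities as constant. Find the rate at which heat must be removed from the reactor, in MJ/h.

Extent of reaction ξ = 0.529 × 32.1 = 16.981 mol/s
Reaction term: ξ·ΔH°_rxn = 16.981 × -247 = -4194.3 kJ/s
Sensible, feed 23.9→25 °C: 5.8278 kJ/s
Outlet flows (mol/s): A 15.119, O₂ 7.6096, B 16.981
Sensible, products 25→102 °C: 384.41 kJ/s
Q = ΔH = -3804 kJ/s = -3804 kW
Heat removed = 13695 MJ/h

Q_out = 13700 MJ/h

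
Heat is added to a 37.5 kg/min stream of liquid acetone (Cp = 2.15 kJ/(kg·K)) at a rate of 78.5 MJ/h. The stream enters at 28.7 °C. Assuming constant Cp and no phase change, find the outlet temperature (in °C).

Q = 78.5 MJ/h = 1308.3 kJ/min
ΔT = Q/(ṁ·Cp) = 1308.3/(37.5×2.15) = 16.227 K
T_out = 28.7 + 16.227 = 44.927 °C

T_out = 44.9 °C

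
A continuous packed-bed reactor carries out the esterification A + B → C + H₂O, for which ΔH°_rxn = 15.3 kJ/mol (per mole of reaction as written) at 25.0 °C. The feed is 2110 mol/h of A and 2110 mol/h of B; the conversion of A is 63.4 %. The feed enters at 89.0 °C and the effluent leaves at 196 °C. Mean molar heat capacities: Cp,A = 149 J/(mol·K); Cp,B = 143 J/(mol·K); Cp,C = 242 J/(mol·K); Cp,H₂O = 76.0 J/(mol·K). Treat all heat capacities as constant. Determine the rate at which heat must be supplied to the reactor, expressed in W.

Extent of reaction ξ = 0.634 × 2110 = 1337.7 mol/h
Reaction term: ξ·ΔH°_rxn = 1337.7 × 15.3 = 20467 kJ/h
Sensible, feed 89.0→25 °C: -39432 kJ/h
Outlet flows (mol/h): A 772.26, B 772.26, C 1337.7, H₂O 1337.7
Sensible, products 25→196 °C: 111300 kJ/h
Q = ΔH = 92340 kJ/h = 25.65 kW
Heat supplied = 25650 W

Q_in = 25600 W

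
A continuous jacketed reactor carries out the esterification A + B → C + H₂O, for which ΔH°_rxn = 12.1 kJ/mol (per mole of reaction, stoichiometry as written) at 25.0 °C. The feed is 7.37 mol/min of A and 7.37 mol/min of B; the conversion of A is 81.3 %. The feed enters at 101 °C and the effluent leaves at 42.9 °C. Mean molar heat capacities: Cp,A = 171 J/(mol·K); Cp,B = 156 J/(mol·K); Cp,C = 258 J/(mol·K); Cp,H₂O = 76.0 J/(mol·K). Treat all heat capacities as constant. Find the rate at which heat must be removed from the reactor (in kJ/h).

Extent of reaction ξ = 0.813 × 7.37 = 5.9918 mol/min
Reaction term: ξ·ΔH°_rxn = 5.9918 × 12.1 = 72.501 kJ/min
Sensible, feed 101→25 °C: -183.16 kJ/min
Outlet flows (mol/min): A 1.3782, B 1.3782, C 5.9918, H₂O 5.9918
Sensible, products 25→42.9 °C: 43.89 kJ/min
Q = ΔH = -66.769 kJ/min = -1.1128 kW
Heat removed = 4006.1 kJ/h

Q_out = 4010 kJ/h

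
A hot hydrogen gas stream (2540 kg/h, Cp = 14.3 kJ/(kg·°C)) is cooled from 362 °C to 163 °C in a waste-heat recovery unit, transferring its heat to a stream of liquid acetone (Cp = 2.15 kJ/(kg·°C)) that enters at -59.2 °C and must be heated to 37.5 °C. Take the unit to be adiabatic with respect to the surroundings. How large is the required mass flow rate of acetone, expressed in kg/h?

ṁ_c = 34800 kg/h

Heat released by hot stream: Q = 2540 × 14.3 × (362 − 163) = 7.2281e+06 kJ/h
Energy balance on cold side (adiabatic exchanger): Q = ṁ_c·Cp_c·(T_c,out − T_c,in)
ṁ_c = 7.2281e+06 / [2.15 × (37.5 − -59.2)] = 34766 kg/h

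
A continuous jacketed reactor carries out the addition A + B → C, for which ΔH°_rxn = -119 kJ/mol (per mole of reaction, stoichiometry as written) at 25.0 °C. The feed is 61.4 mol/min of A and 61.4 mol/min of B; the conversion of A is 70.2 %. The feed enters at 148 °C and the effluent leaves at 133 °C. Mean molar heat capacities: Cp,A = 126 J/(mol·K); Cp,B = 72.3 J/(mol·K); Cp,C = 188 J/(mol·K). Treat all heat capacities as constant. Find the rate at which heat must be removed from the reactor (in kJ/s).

Q_out = 89.3 kJ/s

Extent of reaction ξ = 0.702 × 61.4 = 43.103 mol/min
Reaction term: ξ·ΔH°_rxn = 43.103 × -119 = -5129.2 kJ/min
Sensible, feed 148→25 °C: -1497.6 kJ/min
Outlet flows (mol/min): A 18.297, B 18.297, C 43.103
Sensible, products 25→133 °C: 1267 kJ/min
Q = ΔH = -5359.8 kJ/min = -89.33 kW
Heat removed = 89.33 kJ/s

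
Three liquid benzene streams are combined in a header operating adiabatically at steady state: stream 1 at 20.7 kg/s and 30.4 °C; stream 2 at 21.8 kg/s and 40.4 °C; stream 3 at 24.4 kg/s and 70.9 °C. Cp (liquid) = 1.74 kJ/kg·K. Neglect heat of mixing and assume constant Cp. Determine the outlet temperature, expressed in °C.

T_out = 48.4 °C

No heat crosses the boundary, so H_out = H_in.
T_out = Σ ṁᵢCp,ᵢTᵢ / Σ ṁᵢCp,ᵢ
      = 5637.5 / 116.41 = 48.43 °C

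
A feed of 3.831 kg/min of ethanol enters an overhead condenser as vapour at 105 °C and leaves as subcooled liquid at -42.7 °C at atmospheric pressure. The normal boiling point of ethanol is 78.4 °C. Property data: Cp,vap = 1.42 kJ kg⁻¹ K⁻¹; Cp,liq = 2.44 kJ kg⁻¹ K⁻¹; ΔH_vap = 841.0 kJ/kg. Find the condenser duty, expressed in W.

Q_c = 75000 W

vapour 105→78.4 °C: -37.772 kJ/kg
condensation at 78.4 °C: -841 kJ/kg
liquid 78.4→-42.7 °C: -295.48 kJ/kg
Δh = -37.772 + -841 + -295.48 = -1174.3 kJ/kg
Q = ṁ·Δh = 3.831 kg/min × -1174.3 kJ/kg = -4498.6 kJ/min
|Q| = 74.976 kW = 74976 W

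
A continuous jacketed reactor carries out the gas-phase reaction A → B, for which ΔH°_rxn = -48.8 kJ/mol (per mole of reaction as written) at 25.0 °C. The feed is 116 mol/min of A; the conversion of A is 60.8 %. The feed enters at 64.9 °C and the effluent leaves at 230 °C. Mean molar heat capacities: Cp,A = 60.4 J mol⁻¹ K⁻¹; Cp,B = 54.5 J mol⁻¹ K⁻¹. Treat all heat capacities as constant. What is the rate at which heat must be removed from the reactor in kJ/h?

Q_out = 142000 kJ/h

Extent of reaction ξ = 0.608 × 116 = 70.528 mol/min
Reaction term: ξ·ΔH°_rxn = 70.528 × -48.8 = -3441.8 kJ/min
Sensible, feed 64.9→25 °C: -279.56 kJ/min
Outlet flows (mol/min): A 45.472, B 70.528
Sensible, products 25→230 °C: 1351 kJ/min
Q = ΔH = -2370.3 kJ/min = -39.505 kW
Heat removed = 142220 kJ/h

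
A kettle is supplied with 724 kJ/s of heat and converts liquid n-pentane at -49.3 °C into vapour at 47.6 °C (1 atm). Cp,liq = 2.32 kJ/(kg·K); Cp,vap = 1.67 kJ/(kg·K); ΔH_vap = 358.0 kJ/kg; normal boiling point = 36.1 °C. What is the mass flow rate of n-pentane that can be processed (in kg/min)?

ṁ = 75.5 kg/min

Δh = 2.32×(36.1−-49.3) + 358.0 + 1.67×(47.6−36.1) = 575.33 kJ/kg
Q = 724 kJ/s = 724 kJ/s = 43440 kJ/min
ṁ = Q/Δh = 43440 / 575.33 = 75.504 kg/min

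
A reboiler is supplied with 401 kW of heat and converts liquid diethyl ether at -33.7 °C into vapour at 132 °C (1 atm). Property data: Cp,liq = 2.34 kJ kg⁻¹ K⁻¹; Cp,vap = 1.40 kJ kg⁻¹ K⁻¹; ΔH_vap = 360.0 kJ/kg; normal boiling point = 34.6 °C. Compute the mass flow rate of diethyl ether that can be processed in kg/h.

ṁ = 2200 kg/h

Δh = 2.34×(34.6−-33.7) + 360.0 + 1.40×(132−34.6) = 656.18 kJ/kg
Q = 401 kW = 401 kJ/s = 1.4436e+06 kJ/h
ṁ = Q/Δh = 1.4436e+06 / 656.18 = 2200 kg/h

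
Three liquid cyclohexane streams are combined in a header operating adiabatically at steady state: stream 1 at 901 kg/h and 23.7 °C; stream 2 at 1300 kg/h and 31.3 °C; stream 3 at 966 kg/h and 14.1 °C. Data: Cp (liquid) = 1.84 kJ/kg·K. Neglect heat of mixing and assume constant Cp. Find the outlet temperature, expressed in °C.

T_out = 23.9 °C

No heat crosses the boundary, so H_out = H_in.
T_out = Σ ṁᵢCp,ᵢTᵢ / Σ ṁᵢCp,ᵢ
      = 139220 / 5827.3 = 23.891 °C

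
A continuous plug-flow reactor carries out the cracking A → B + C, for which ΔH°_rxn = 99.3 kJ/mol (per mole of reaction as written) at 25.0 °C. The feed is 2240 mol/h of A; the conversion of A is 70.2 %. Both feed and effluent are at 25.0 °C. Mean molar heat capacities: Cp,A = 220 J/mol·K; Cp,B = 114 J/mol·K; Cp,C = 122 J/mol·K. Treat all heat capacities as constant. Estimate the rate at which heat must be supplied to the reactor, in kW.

Extent of reaction ξ = 0.702 × 2240 = 1572.5 mol/h
Reaction term: ξ·ΔH°_rxn = 1572.5 × 99.3 = 156150 kJ/h
Q = ΔH = 156150 kJ/h = 43.374 kW
Heat supplied = 43.374 kW

Q_in = 43.4 kW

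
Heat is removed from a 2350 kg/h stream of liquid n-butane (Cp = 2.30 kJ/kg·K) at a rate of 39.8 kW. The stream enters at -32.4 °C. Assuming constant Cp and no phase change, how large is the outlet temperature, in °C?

T_out = -58.9 °C

Q = 39.8 kW = 143280 kJ/h
ΔT = Q/(ṁ·Cp) = 143280/(2350×2.30) = 26.509 K
T_out = -32.4 − 26.509 = -58.909 °C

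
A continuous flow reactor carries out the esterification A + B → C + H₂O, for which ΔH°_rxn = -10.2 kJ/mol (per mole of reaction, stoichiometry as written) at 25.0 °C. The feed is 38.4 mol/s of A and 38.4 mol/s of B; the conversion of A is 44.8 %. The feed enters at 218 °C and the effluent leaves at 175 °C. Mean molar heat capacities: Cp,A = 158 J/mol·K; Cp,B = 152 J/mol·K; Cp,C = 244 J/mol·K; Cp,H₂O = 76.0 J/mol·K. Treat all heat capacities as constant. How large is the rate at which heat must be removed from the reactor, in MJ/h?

Extent of reaction ξ = 0.448 × 38.4 = 17.203 mol/s
Reaction term: ξ·ΔH°_rxn = 17.203 × -10.2 = -175.47 kJ/s
Sensible, feed 218→25 °C: -2297.5 kJ/s
Outlet flows (mol/s): A 21.197, B 21.197, C 17.203, H₂O 17.203
Sensible, products 25→175 °C: 1811.4 kJ/s
Q = ΔH = -661.54 kJ/s = -661.54 kW
Heat removed = 2381.5 MJ/h

Q_out = 2380 MJ/h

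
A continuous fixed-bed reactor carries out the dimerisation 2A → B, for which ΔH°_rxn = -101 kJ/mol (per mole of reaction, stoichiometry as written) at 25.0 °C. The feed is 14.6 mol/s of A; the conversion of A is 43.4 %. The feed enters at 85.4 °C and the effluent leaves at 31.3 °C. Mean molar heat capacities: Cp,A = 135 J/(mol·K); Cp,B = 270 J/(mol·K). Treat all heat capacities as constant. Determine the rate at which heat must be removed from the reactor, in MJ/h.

Extent of reaction ξ = 0.434 × 14.6 / 2 = 3.1682 mol/s
Reaction term: ξ·ΔH°_rxn = 3.1682 × -101 = -319.99 kJ/s
Sensible, feed 85.4→25 °C: -119.05 kJ/s
Outlet flows (mol/s): A 8.2636, B 3.1682
Sensible, products 25→31.3 °C: 12.417 kJ/s
Q = ΔH = -426.62 kJ/s = -426.62 kW
Heat removed = 1535.8 MJ/h

Q_out = 1540 MJ/h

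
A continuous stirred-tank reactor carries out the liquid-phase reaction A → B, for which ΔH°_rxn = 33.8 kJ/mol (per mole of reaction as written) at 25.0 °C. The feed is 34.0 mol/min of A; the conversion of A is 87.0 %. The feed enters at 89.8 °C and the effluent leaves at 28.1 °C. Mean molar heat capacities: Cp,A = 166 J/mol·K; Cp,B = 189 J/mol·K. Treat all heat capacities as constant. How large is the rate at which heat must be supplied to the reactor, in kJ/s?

Extent of reaction ξ = 0.870 × 34.0 = 29.58 mol/min
Reaction term: ξ·ΔH°_rxn = 29.58 × 33.8 = 999.8 kJ/min
Sensible, feed 89.8→25 °C: -365.73 kJ/min
Outlet flows (mol/min): A 4.42, B 29.58
Sensible, products 25→28.1 °C: 19.605 kJ/min
Q = ΔH = 653.68 kJ/min = 10.895 kW
Heat supplied = 10.895 kJ/s

Q_in = 10.9 kJ/s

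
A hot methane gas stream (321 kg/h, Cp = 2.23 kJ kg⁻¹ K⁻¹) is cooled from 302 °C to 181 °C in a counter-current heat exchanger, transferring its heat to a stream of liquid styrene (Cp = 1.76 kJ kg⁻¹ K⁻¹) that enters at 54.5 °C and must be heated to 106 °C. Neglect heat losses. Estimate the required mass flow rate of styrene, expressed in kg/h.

Heat released by hot stream: Q = 321 × 2.23 × (302 − 181) = 86615 kJ/h
Energy balance on cold side (adiabatic exchanger): Q = ṁ_c·Cp_c·(T_c,out − T_c,in)
ṁ_c = 86615 / [1.76 × (106 − 54.5)] = 955.6 kg/h

ṁ_c = 956 kg/h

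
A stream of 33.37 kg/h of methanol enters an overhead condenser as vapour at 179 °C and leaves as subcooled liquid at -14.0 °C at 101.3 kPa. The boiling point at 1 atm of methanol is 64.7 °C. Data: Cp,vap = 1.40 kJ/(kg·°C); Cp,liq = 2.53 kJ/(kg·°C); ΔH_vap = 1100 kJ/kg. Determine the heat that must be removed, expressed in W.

vapour 179→64.7 °C: -160.02 kJ/kg
condensation at 64.7 °C: -1100 kJ/kg
liquid 64.7→-14.0 °C: -199.11 kJ/kg
Δh = -160.02 + -1100 + -199.11 = -1459.1 kJ/kg
Q = ṁ·Δh = 33.37 kg/h × -1459.1 kJ/kg = -48691 kJ/h
|Q| = 13.525 kW = 13525 W

Q_c = 13500 W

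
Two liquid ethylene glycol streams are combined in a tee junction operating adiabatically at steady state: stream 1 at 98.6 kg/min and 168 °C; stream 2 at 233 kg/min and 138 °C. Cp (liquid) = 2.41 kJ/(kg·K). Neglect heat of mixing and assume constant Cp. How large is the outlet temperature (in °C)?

T_out = 147 °C

No heat crosses the boundary, so H_out = H_in.
T_out = Σ ṁᵢCp,ᵢTᵢ / Σ ṁᵢCp,ᵢ
      = 117410 / 799.16 = 146.92 °C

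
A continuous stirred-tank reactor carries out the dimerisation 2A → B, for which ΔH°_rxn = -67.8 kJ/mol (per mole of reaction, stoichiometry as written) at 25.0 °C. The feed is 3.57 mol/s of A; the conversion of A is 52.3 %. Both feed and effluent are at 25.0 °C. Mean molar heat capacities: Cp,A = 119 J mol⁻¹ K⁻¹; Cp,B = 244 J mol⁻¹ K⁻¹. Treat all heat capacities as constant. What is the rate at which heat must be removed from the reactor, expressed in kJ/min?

Extent of reaction ξ = 0.523 × 3.57 / 2 = 0.93356 mol/s
Reaction term: ξ·ΔH°_rxn = 0.93356 × -67.8 = -63.295 kJ/s
Q = ΔH = -63.295 kJ/s = -63.295 kW
Heat removed = 3797.7 kJ/min

Q_out = 3800 kJ/min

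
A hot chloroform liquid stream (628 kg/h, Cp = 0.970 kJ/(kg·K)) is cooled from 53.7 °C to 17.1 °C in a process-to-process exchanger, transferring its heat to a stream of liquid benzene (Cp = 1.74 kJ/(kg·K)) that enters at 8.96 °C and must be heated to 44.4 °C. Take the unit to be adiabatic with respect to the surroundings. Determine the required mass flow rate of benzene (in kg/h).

Heat released by hot stream: Q = 628 × 0.970 × (53.7 − 17.1) = 22295 kJ/h
Energy balance on cold side (adiabatic exchanger): Q = ṁ_c·Cp_c·(T_c,out − T_c,in)
ṁ_c = 22295 / [1.74 × (44.4 − 8.96)] = 361.55 kg/h

ṁ_c = 362 kg/h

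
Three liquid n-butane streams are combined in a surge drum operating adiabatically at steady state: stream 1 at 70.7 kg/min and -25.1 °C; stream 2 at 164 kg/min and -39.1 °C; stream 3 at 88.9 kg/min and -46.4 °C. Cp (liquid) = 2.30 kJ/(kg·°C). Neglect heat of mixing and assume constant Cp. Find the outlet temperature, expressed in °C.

T_out = -38.0 °C

No heat crosses the boundary, so H_out = H_in.
T_out = Σ ṁᵢCp,ᵢTᵢ / Σ ṁᵢCp,ᵢ
      = -28317 / 744.28 = -38.047 °C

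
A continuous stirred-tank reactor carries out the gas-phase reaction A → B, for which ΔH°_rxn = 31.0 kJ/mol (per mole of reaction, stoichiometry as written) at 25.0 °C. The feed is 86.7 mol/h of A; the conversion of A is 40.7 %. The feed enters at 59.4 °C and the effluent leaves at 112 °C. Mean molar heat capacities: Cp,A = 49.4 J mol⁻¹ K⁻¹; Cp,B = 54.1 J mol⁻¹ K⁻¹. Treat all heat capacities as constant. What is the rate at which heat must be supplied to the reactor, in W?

Extent of reaction ξ = 0.407 × 86.7 = 35.287 mol/h
Reaction term: ξ·ΔH°_rxn = 35.287 × 31.0 = 1093.9 kJ/h
Sensible, feed 59.4→25 °C: -147.33 kJ/h
Outlet flows (mol/h): A 51.413, B 35.287
Sensible, products 25→112 °C: 387.05 kJ/h
Q = ΔH = 1333.6 kJ/h = 0.37045 kW
Heat supplied = 370.45 W

Q_in = 370 W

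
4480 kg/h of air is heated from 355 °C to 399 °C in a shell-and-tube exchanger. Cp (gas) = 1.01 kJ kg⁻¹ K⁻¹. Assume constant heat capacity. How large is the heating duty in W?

Q = 55300 W

Q = ṁ·Cp·ΔT = 4480 × 1.01 × (399 − 355) = 199090 kJ/h
Converting: 199090 / 3600 s = 55.303 kW
Heating duty = 55303 W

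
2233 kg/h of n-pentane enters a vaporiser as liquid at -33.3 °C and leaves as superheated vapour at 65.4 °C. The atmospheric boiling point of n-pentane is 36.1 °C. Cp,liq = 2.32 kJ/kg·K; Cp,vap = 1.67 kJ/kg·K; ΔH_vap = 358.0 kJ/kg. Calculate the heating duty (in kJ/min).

Q = 21100 kJ/min

liquid -33.3→36.1 °C: 161.01 kJ/kg
vaporisation at 36.1 °C: 358 kJ/kg
vapour 36.1→65.4 °C: 48.931 kJ/kg
Δh = 161.01 + 358 + 48.931 = 567.94 kJ/kg
Q = ṁ·Δh = 2233 kg/h × 567.94 kJ/kg = 1.2682e+06 kJ/h
|Q| = 352.28 kW = 21137 kJ/min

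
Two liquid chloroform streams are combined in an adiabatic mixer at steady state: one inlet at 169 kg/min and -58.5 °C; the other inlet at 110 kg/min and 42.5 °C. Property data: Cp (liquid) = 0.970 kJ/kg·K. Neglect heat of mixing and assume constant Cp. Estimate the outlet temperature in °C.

T_out = -18.7 °C

Energy balance with Q = 0: Σ ṁᵢCp,ᵢ(T_out − Tᵢ) = 0
Σ ṁᵢCp,ᵢTᵢ = 169×0.970×-58.5 + 110×0.970×42.5 = -5055.2
Σ ṁᵢCp,ᵢ = 169×0.970 + 110×0.970 = 270.63
T_out = -5055.2 / 270.63 = -18.679 °C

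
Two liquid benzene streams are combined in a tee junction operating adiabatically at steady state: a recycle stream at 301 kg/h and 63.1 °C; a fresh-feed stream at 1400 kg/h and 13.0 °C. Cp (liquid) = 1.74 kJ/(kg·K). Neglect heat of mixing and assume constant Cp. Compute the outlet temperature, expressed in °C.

T_out = 21.9 °C

Energy balance with Q = 0: Σ ṁᵢCp,ᵢ(T_out − Tᵢ) = 0
Σ ṁᵢCp,ᵢTᵢ = 301×1.74×63.1 + 1400×1.74×13.0 = 64716
Σ ṁᵢCp,ᵢ = 301×1.74 + 1400×1.74 = 2959.7
T_out = 64716 / 2959.7 = 21.865 °C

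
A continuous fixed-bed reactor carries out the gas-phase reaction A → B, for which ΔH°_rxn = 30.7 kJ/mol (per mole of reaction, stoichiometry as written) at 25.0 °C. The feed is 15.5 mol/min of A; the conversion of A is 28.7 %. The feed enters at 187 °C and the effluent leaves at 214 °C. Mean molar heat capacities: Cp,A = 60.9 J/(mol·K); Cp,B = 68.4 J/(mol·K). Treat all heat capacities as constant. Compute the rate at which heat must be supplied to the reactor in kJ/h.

Extent of reaction ξ = 0.287 × 15.5 = 4.4485 mol/min
Reaction term: ξ·ΔH°_rxn = 4.4485 × 30.7 = 136.57 kJ/min
Sensible, feed 187→25 °C: -152.92 kJ/min
Outlet flows (mol/min): A 11.052, B 4.4485
Sensible, products 25→214 °C: 184.71 kJ/min
Q = ΔH = 168.36 kJ/min = 2.806 kW
Heat supplied = 10102 kJ/h

Q_in = 10100 kJ/h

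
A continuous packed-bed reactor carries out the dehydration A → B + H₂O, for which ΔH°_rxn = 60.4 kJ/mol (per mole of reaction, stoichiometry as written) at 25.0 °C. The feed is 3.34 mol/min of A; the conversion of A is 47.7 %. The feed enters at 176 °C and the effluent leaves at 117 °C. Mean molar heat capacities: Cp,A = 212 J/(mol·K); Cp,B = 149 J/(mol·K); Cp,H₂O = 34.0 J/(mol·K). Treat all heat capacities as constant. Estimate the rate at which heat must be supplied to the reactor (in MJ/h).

Extent of reaction ξ = 0.477 × 3.34 = 1.5932 mol/min
Reaction term: ξ·ΔH°_rxn = 1.5932 × 60.4 = 96.228 kJ/min
Sensible, feed 176→25 °C: -106.92 kJ/min
Outlet flows (mol/min): A 1.7468, B 1.5932, H₂O 1.5932
Sensible, products 25→117 °C: 60.893 kJ/min
Q = ΔH = 50.201 kJ/min = 0.83668 kW
Heat supplied = 3.012 MJ/h

Q_in = 3.01 MJ/h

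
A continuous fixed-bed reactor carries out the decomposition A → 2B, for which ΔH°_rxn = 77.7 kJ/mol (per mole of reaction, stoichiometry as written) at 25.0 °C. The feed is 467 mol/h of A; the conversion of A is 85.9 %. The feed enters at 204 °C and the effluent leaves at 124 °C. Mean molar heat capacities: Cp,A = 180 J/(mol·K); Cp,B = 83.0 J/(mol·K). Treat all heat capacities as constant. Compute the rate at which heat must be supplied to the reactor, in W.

Q_in = 6640 W

Extent of reaction ξ = 0.859 × 467 = 401.15 mol/h
Reaction term: ξ·ΔH°_rxn = 401.15 × 77.7 = 31170 kJ/h
Sensible, feed 204→25 °C: -15047 kJ/h
Outlet flows (mol/h): A 65.847, B 802.31
Sensible, products 25→124 °C: 7765.9 kJ/h
Q = ΔH = 23889 kJ/h = 6.6358 kW
Heat supplied = 6635.8 W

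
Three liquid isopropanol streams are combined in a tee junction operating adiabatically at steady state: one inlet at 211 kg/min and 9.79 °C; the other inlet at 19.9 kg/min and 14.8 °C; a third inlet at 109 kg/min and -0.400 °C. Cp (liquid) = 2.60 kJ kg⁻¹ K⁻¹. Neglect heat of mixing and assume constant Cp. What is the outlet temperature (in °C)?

T_out = 6.82 °C

Adiabatic, steady state ⇒ Σ ṁᵢCp,ᵢ(T_out − Tᵢ) = 0
Σ ṁᵢCp,ᵢTᵢ = 211×2.60×9.79 + 19.9×2.60×14.8 + 109×2.60×-0.400 = 6023.2
Σ ṁᵢCp,ᵢ = 211×2.60 + 19.9×2.60 + 109×2.60 = 883.74
T_out = 6023.2 / 883.74 = 6.8156 °C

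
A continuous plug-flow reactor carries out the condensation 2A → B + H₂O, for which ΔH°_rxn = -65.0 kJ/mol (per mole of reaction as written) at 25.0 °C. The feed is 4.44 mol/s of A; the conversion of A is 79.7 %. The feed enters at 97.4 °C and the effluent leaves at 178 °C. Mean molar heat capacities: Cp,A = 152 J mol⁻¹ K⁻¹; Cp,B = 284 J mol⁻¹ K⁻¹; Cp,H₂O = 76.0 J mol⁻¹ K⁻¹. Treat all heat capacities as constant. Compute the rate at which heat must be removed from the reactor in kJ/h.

Extent of reaction ξ = 0.797 × 4.44 / 2 = 1.7693 mol/s
Reaction term: ξ·ΔH°_rxn = 1.7693 × -65.0 = -115.01 kJ/s
Sensible, feed 97.4→25 °C: -48.861 kJ/s
Outlet flows (mol/s): A 0.90132, B 1.7693, H₂O 1.7693
Sensible, products 25→178 °C: 118.42 kJ/s
Q = ΔH = -45.452 kJ/s = -45.452 kW
Heat removed = 163630 kJ/h

Q_out = 164000 kJ/h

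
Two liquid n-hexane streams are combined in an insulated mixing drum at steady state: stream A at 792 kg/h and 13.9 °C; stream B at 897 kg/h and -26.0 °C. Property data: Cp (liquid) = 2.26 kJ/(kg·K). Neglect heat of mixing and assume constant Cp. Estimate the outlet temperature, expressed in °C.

Energy balance with Q = 0: Σ ṁᵢCp,ᵢ(T_out − Tᵢ) = 0
Σ ṁᵢCp,ᵢTᵢ = 792×2.26×13.9 + 897×2.26×-26.0 = -27828
Σ ṁᵢCp,ᵢ = 792×2.26 + 897×2.26 = 3817.1
T_out = -27828 / 3817.1 = -7.2902 °C

T_out = -7.29 °C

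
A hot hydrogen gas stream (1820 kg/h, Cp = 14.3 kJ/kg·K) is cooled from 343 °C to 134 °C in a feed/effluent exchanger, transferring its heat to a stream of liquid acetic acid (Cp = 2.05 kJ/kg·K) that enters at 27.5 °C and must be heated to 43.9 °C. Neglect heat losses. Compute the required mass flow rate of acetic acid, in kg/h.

Heat released by hot stream: Q = 1820 × 14.3 × (343 − 134) = 5.4394e+06 kJ/h
Energy balance on cold side (adiabatic exchanger): Q = ṁ_c·Cp_c·(T_c,out − T_c,in)
ṁ_c = 5.4394e+06 / [2.05 × (43.9 − 27.5)] = 161790 kg/h

ṁ_c = 162000 kg/h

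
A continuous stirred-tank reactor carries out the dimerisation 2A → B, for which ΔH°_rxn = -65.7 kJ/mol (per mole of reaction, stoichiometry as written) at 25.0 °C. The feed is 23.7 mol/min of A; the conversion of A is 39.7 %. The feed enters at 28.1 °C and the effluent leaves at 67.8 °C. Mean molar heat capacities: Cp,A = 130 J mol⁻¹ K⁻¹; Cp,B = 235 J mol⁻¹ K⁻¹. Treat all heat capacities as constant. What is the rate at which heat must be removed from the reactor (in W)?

Q_out = 3200 W

Extent of reaction ξ = 0.397 × 23.7 / 2 = 4.7045 mol/min
Reaction term: ξ·ΔH°_rxn = 4.7045 × -65.7 = -309.08 kJ/min
Sensible, feed 28.1→25 °C: -9.5511 kJ/min
Outlet flows (mol/min): A 14.291, B 4.7045
Sensible, products 25→67.8 °C: 126.83 kJ/min
Q = ΔH = -191.8 kJ/min = -3.1967 kW
Heat removed = 3196.7 W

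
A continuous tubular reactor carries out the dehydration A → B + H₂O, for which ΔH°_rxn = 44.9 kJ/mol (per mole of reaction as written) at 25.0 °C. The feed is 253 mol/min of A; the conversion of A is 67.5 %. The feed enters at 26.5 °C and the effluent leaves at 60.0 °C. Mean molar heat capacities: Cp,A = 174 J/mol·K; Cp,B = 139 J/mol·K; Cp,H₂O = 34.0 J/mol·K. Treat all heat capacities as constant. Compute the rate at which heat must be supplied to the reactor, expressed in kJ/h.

Extent of reaction ξ = 0.675 × 253 = 170.78 mol/min
Reaction term: ξ·ΔH°_rxn = 170.78 × 44.9 = 7667.8 kJ/min
Sensible, feed 26.5→25 °C: -66.033 kJ/min
Outlet flows (mol/min): A 82.225, B 170.78, H₂O 170.78
Sensible, products 25→60.0 °C: 1534.8 kJ/min
Q = ΔH = 9136.6 kJ/min = 152.28 kW
Heat supplied = 548190 kJ/h

Q_in = 548000 kJ/h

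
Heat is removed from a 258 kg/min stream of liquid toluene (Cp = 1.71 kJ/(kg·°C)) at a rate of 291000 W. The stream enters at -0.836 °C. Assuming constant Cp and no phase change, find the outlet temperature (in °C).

Q = 291000 W = 17460 kJ/min
ΔT = Q/(ṁ·Cp) = 17460/(258×1.71) = 39.576 K
T_out = -0.836 − 39.576 = -40.412 °C

T_out = -40.4 °C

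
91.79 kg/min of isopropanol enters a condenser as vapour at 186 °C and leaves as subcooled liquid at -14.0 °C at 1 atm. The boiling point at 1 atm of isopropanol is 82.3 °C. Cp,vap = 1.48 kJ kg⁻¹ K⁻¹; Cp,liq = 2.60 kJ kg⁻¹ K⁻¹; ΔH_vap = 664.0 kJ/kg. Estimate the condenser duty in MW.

Q_c = 1.63 MW

vapour 186→82.3 °C: -153.48 kJ/kg
condensation at 82.3 °C: -664 kJ/kg
liquid 82.3→-14.0 °C: -250.38 kJ/kg
Δh = -153.48 + -664 + -250.38 = -1067.9 kJ/kg
Q = ṁ·Δh = 91.79 kg/min × -1067.9 kJ/kg = -98019 kJ/min
|Q| = 1633.6 kW = 1.6336 MW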